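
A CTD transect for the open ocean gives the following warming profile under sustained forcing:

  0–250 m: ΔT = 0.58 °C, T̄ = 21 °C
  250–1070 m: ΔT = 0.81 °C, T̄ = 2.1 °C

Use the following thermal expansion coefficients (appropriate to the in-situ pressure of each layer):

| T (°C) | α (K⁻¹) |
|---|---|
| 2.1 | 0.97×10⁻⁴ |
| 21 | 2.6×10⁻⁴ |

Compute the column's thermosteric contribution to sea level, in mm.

Layer 1 at 21 °C → α = 2.6×10⁻⁴ K⁻¹
Layer 2 at 2.1 °C → α = 0.97×10⁻⁴ K⁻¹
250 × 2.6×10⁻⁴ × 0.58 = 0.03770 m
Layer 2: 0.81 × 0.97×10⁻⁴ × 820 = 0.0644274 m
Δh = 0.03770 + 0.0644274 = 0.1021274 m

Δh = 102 mm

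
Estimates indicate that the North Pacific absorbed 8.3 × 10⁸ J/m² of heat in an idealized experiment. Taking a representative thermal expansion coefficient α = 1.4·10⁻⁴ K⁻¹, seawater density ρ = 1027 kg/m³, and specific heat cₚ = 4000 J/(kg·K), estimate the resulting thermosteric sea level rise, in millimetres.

Δh = αQ/(ρcₚ) = 1.4×10⁻⁴ × 8.3×10⁸ / (1027 × 4000) ≈ 0.028286 m

Δh ≈ 28.3 mm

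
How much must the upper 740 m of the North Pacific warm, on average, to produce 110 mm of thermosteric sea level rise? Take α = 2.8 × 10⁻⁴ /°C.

0.53 K

ΔT = Δh/(αH) = 0.11 / (2.8×10⁻⁴ × 740) ≈ 0.5309 K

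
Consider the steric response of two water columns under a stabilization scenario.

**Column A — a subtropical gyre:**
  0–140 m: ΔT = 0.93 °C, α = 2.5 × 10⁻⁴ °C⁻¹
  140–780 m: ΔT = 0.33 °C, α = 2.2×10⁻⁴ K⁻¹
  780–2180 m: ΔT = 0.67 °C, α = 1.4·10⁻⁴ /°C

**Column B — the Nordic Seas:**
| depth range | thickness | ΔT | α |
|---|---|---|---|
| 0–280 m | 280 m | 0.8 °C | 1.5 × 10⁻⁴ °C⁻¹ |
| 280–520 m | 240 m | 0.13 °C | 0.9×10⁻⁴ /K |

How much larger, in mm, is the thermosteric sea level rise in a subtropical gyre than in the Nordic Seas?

A 2.5×10⁻⁴ × 140 × 0.93 = 0.03255 m
A 2.2×10⁻⁴ × 640 × 0.33 = 0.046464 m
A Layer 3: 0.67 × 1.4×10⁻⁴ × 1400 = 0.13132 m
A total: 0.210334 m
B Layer 1: 1.5×10⁻⁴ × 0.8 × 280 = 0.03360 m
B 280–520 m: 0.9×10⁻⁴ × 240 × 0.13 = 0.002808 m
B total: 0.036408 m
Difference: 0.210334 − 0.036408 = 0.173926 m

174 mm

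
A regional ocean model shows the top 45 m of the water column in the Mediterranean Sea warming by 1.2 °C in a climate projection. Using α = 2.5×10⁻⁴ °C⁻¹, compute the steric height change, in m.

Δh = αΔT·H = 2.5×10⁻⁴ × 1.2 × 45 = 0.01350 m

Δh = 0.014 m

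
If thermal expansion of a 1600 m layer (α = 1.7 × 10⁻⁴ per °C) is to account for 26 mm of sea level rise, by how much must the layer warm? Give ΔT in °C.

ΔT ≈ 0.0956 °C

ΔT = Δh/(αH) = 0.026 / (1.7×10⁻⁴ × 1600) ≈ 0.09559 °C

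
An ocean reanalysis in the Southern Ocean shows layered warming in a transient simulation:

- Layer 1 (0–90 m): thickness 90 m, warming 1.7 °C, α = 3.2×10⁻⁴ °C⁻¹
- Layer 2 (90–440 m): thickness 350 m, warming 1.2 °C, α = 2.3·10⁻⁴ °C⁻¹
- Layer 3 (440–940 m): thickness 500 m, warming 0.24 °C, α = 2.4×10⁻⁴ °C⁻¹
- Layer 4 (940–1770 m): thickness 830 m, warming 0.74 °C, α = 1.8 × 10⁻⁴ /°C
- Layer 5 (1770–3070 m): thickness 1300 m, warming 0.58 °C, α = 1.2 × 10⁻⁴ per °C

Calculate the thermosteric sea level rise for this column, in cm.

Layer 1: 3.2×10⁻⁴ × 1.7 × 90 = 0.04896 m
2.3×10⁻⁴ × 1.2 × 350 = 0.09660 m
440–940 m: 2.4×10⁻⁴ × 0.24 × 500 = 0.02880 m
940–1770 m: 0.74 × 830 × 1.8×10⁻⁴ = 0.110556 m
1770–3070 m: 1.2×10⁻⁴ × 0.58 × 1300 = 0.09048 m
Δh = 0.04896 + 0.09660 + 0.02880 + 0.110556 + 0.09048 = 0.375396 m

37.5 cm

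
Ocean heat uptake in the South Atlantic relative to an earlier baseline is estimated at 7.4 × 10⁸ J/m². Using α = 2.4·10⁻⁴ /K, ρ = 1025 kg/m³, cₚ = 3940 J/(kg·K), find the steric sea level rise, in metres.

Δh ≈ 0.044 m

Δh = αQ/(ρcₚ) = 2.4×10⁻⁴ × 7.4×10⁸ / (1025 × 3940) ≈ 0.043977 m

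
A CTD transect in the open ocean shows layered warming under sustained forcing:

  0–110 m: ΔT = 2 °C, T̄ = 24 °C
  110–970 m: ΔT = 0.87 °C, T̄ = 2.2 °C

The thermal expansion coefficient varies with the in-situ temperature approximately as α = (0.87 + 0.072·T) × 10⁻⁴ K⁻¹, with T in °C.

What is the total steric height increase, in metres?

Layer 1: α = (0.87 + 0.072×24)×10⁻⁴ = 2.598×10⁻⁴ K⁻¹
Layer 2: α = (0.87 + 0.072×2.2)×10⁻⁴ = 1.0284×10⁻⁴ K⁻¹
Layer 1: 2 × 2.598×10⁻⁴ × 110 = 0.057156 m
110–970 m: 0.87 × 1.0284×10⁻⁴ × 860 = 0.076944888 m
Δh = 0.057156 + 0.076944888 = 0.134100888 m

Δh = 0.134 m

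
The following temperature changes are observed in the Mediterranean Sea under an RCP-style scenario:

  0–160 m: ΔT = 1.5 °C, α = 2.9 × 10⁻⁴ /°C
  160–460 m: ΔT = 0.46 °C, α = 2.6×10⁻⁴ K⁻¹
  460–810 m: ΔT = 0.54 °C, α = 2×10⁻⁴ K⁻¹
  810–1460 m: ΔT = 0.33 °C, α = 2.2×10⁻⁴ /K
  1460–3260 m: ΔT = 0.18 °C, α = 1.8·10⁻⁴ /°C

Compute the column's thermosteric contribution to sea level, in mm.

249 mm of thermosteric rise

0–160 m: 160 × 1.5 × 2.9×10⁻⁴ = 0.06960 m
160–460 m: 300 × 0.46 × 2.6×10⁻⁴ = 0.03588 m
0.54 × 2×10⁻⁴ × 350 = 0.03780 m
810–1460 m: 0.33 × 650 × 2.2×10⁻⁴ = 0.04719 m
1460–3260 m: 1.8×10⁻⁴ × 1800 × 0.18 = 0.05832 m
Δh = 0.06960 + 0.03588 + 0.03780 + 0.04719 + 0.05832 = 0.24879 m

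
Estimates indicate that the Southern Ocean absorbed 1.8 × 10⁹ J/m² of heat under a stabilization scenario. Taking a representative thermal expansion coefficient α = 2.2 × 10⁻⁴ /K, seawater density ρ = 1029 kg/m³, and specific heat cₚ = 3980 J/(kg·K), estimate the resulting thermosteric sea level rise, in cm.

9.67 cm of thermosteric rise

Δh = αQ/(ρcₚ) = 2.2×10⁻⁴ × 1.8×10⁹ / (1029 × 3980) ≈ 0.096693 m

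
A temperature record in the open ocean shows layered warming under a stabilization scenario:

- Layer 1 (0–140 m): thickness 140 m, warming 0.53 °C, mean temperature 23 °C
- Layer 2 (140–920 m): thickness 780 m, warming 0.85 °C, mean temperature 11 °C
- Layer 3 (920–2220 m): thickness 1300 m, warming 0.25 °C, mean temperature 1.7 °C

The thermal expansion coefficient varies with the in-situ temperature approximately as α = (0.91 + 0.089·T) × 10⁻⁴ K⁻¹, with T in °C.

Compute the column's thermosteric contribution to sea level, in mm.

Layer 1: α = (0.91 + 0.089×23)×10⁻⁴ = 2.957×10⁻⁴ K⁻¹
Layer 2: α = (0.91 + 0.089×11)×10⁻⁴ = 1.889×10⁻⁴ K⁻¹
Layer 3: α = (0.91 + 0.089×1.7)×10⁻⁴ = 1.0613×10⁻⁴ K⁻¹
Layer 1: 140 × 2.957×10⁻⁴ × 0.53 = 0.02194094 m
Layer 2: 0.85 × 1.889×10⁻⁴ × 780 = 0.1252407 m
920–2220 m: 1300 × 1.0613×10⁻⁴ × 0.25 = 0.03449225 m
Δh = 0.02194094 + 0.1252407 + 0.03449225 = 0.18167389 m

Δh ≈ 182 mm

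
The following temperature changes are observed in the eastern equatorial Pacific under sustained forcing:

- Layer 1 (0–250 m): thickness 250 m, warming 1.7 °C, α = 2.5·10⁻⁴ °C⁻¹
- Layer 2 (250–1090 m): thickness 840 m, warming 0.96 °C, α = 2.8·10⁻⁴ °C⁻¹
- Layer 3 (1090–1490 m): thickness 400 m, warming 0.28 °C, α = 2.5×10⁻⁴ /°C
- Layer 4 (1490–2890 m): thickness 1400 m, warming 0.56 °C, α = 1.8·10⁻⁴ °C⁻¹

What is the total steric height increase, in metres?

0–250 m: 250 × 2.5×10⁻⁴ × 1.7 = 0.10625 m
Layer 2: 0.96 × 2.8×10⁻⁴ × 840 = 0.225792 m
2.5×10⁻⁴ × 400 × 0.28 = 0.02800 m
0.56 × 1.8×10⁻⁴ × 1400 = 0.14112 m
Δh = 0.10625 + 0.225792 + 0.02800 + 0.14112 = 0.501162 m

0.501 m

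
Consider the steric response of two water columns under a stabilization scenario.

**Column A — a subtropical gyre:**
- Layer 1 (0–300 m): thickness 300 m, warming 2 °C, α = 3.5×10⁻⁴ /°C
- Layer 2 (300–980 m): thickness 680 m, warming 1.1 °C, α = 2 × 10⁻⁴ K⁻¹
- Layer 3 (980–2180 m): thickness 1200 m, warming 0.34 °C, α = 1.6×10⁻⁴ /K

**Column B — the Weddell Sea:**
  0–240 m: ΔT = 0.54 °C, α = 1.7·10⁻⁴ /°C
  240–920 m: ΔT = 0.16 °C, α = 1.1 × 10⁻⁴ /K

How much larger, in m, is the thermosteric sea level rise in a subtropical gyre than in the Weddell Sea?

A Layer 1: 300 × 2 × 3.5×10⁻⁴ = 0.21000 m
A 300–980 m: 680 × 1.1 × 2×10⁻⁴ = 0.14960 m
A Layer 3: 1.6×10⁻⁴ × 1200 × 0.34 = 0.06528 m
A total: 0.42488 m
B 0–240 m: 1.7×10⁻⁴ × 240 × 0.54 = 0.022032 m
B 240–920 m: 680 × 1.1×10⁻⁴ × 0.16 = 0.011968 m
B total: 0.03400 m
Difference: 0.42488 − 0.03400 = 0.39088 m

Δh_A − Δh_B ≈ 0.391 m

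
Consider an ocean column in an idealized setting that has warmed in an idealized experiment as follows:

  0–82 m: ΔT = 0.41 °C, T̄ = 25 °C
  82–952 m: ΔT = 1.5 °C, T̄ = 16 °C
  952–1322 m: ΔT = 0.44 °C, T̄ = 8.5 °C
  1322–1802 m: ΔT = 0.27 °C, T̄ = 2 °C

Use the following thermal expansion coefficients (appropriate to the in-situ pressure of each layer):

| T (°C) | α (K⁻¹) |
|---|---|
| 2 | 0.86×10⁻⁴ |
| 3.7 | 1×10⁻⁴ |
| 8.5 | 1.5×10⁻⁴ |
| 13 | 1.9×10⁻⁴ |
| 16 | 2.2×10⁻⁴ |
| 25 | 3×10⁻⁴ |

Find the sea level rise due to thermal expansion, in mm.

Δh ≈ 333 mm

Layer 1 at 25 °C → α = 3×10⁻⁴ K⁻¹
Layer 2 at 16 °C → α = 2.2×10⁻⁴ K⁻¹
Layer 3 at 8.5 °C → α = 1.5×10⁻⁴ K⁻¹
Layer 4 at 2 °C → α = 0.86×10⁻⁴ K⁻¹
Layer 1: 82 × 3×10⁻⁴ × 0.41 = 0.010086 m
82–952 m: 1.5 × 870 × 2.2×10⁻⁴ = 0.28710 m
Layer 3: 370 × 1.5×10⁻⁴ × 0.44 = 0.02442 m
480 × 0.86×10⁻⁴ × 0.27 = 0.0111456 m
Δh = 0.010086 + 0.28710 + 0.02442 + 0.0111456 = 0.3327516 m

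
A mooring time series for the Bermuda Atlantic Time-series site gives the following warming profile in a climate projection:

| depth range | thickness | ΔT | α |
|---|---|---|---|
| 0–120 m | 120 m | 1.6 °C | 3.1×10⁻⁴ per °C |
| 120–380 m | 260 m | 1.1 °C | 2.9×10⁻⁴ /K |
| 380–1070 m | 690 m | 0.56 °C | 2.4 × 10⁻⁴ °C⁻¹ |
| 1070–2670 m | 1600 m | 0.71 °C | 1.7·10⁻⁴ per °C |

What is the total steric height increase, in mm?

428 mm

Layer 1: 3.1×10⁻⁴ × 120 × 1.6 = 0.05952 m
260 × 1.1 × 2.9×10⁻⁴ = 0.08294 m
Layer 3: 690 × 2.4×10⁻⁴ × 0.56 = 0.092736 m
1.7×10⁻⁴ × 0.71 × 1600 = 0.19312 m
Δh = 0.05952 + 0.08294 + 0.092736 + 0.19312 = 0.428316 m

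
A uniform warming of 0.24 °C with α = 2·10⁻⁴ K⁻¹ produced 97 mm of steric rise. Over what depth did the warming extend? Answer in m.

H ≈ 2020 m

H = Δh/(αΔT) = 0.097 / (2×10⁻⁴ × 0.24) ≈ 2021 m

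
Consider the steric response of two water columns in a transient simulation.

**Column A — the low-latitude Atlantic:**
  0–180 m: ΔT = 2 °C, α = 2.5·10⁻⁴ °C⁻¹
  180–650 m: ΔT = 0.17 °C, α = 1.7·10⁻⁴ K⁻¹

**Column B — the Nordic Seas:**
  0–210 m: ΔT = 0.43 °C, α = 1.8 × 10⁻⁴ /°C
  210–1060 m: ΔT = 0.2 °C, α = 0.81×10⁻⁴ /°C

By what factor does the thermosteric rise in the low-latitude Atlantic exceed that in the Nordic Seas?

A 0–180 m: 2.5×10⁻⁴ × 180 × 2 = 0.09000 m
A Layer 2: 0.17 × 1.7×10⁻⁴ × 470 = 0.013583 m
A total: 0.103583 m
B 210 × 1.8×10⁻⁴ × 0.43 = 0.016254 m
B 210–1060 m: 850 × 0.2 × 0.81×10⁻⁴ = 0.01377 m
B total: 0.030024 m
Ratio: 0.103583 / 0.030024 ≈ 3.450

a factor of 3.45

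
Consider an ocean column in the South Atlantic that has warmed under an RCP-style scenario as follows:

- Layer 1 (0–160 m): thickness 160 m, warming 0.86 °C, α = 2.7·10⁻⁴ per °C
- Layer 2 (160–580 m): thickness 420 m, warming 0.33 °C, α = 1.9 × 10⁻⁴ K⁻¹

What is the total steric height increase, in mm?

160 × 2.7×10⁻⁴ × 0.86 = 0.037152 m
Layer 2: 420 × 0.33 × 1.9×10⁻⁴ = 0.026334 m
Δh = 0.037152 + 0.026334 = 0.063486 m

Δh = 63 mm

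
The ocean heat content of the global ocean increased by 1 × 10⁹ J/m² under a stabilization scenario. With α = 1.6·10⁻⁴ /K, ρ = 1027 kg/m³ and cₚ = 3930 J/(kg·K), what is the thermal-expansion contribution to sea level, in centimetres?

Δh = αQ/(ρcₚ) = 1.6×10⁻⁴ × 1×10⁹ / (1027 × 3930) ≈ 0.039642 m

Δh ≈ 3.96 cm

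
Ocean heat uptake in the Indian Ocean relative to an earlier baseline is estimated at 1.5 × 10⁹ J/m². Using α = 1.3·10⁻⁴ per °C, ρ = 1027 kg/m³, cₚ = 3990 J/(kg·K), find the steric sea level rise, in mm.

about 48 mm

Δh = αQ/(ρcₚ) = 1.3×10⁻⁴ × 1.5×10⁹ / (1027 × 3990) ≈ 0.047587 m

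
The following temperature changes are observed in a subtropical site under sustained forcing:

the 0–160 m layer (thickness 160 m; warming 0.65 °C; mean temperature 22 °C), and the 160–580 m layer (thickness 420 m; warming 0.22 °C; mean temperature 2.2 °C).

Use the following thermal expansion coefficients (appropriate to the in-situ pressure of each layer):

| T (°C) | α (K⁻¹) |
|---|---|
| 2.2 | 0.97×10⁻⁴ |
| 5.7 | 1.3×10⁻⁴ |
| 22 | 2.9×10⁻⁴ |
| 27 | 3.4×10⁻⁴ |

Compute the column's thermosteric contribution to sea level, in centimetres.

3.91 cm of thermosteric rise

Layer 1 at 22 °C → α = 2.9×10⁻⁴ K⁻¹
Layer 2 at 2.2 °C → α = 0.97×10⁻⁴ K⁻¹
0–160 m: 2.9×10⁻⁴ × 160 × 0.65 = 0.03016 m
Layer 2: 0.22 × 0.97×10⁻⁴ × 420 = 0.0089628 m
Δh = 0.03016 + 0.0089628 = 0.0391228 m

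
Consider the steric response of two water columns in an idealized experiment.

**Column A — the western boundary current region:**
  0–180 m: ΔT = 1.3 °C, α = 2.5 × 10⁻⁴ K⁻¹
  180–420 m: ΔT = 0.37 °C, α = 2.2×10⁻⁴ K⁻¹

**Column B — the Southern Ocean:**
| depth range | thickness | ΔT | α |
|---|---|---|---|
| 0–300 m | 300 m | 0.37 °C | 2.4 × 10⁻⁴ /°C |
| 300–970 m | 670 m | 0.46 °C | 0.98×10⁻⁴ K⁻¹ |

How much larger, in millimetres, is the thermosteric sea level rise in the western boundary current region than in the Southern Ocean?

21 mm

A 0–180 m: 1.3 × 180 × 2.5×10⁻⁴ = 0.05850 m
A Layer 2: 2.2×10⁻⁴ × 240 × 0.37 = 0.019536 m
A total: 0.078036 m
B Layer 1: 0.37 × 300 × 2.4×10⁻⁴ = 0.02664 m
B 0.98×10⁻⁴ × 670 × 0.46 = 0.0302036 m
B total: 0.0568436 m
Difference: 0.078036 − 0.0568436 = 0.0211924 m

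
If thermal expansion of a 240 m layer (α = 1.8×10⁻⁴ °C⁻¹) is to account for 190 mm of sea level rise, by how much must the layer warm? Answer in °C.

ΔT = Δh/(αH) = 0.19 / (1.8×10⁻⁴ × 240) ≈ 4.398 °C

4.4 °C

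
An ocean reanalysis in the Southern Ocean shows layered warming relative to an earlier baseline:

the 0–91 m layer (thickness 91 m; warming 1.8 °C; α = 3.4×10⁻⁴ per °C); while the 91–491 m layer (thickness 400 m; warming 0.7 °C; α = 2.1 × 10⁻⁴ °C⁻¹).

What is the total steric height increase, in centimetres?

0–91 m: 3.4×10⁻⁴ × 1.8 × 91 = 0.055692 m
Layer 2: 0.7 × 400 × 2.1×10⁻⁴ = 0.05880 m
Δh = 0.055692 + 0.05880 = 0.114492 m

11 cm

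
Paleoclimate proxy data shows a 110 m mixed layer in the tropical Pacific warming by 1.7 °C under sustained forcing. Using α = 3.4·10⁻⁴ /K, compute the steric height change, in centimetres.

Δh = αΔT·H = 3.4×10⁻⁴ × 1.7 × 110 = 0.06358 m

6.36 cm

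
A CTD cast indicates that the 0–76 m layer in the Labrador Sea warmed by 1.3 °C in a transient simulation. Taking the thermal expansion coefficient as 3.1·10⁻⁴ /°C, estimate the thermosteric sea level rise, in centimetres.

Δh = αΔT·H = 3.1×10⁻⁴ × 1.3 × 76 = 0.030628 m

Δh ≈ 3.1 cm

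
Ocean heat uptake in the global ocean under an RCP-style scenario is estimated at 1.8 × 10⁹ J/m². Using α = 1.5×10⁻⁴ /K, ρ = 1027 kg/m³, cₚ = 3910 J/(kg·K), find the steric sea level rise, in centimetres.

about 6.7 cm

Δh = αQ/(ρcₚ) = 1.5×10⁻⁴ × 1.8×10⁹ / (1027 × 3910) ≈ 0.067238 m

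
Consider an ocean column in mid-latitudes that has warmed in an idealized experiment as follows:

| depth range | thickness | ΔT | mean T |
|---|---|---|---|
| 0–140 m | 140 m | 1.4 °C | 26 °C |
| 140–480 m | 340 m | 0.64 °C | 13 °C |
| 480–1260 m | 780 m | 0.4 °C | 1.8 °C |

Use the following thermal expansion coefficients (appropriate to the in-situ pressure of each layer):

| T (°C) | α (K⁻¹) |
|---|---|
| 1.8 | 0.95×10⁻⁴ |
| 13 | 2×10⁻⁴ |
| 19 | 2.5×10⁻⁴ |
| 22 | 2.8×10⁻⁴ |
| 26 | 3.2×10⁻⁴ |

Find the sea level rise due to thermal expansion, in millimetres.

about 140 mm

Layer 1 at 26 °C → α = 3.2×10⁻⁴ K⁻¹
Layer 2 at 13 °C → α = 2×10⁻⁴ K⁻¹
Layer 3 at 1.8 °C → α = 0.95×10⁻⁴ K⁻¹
Layer 1: 3.2×10⁻⁴ × 140 × 1.4 = 0.06272 m
140–480 m: 0.64 × 340 × 2×10⁻⁴ = 0.04352 m
0.4 × 0.95×10⁻⁴ × 780 = 0.02964 m
Δh = 0.06272 + 0.04352 + 0.02964 = 0.13588 m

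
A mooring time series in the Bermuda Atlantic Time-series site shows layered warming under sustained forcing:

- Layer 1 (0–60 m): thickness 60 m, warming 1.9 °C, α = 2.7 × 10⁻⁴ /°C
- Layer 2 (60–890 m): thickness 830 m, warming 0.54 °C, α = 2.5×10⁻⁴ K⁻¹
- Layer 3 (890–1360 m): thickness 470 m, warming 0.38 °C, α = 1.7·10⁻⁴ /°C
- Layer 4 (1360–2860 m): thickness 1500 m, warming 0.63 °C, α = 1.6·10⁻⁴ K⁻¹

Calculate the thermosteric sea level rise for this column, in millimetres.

about 324 mm

0–60 m: 60 × 1.9 × 2.7×10⁻⁴ = 0.03078 m
60–890 m: 2.5×10⁻⁴ × 0.54 × 830 = 0.11205 m
1.7×10⁻⁴ × 470 × 0.38 = 0.030362 m
Layer 4: 0.63 × 1500 × 1.6×10⁻⁴ = 0.15120 m
Δh = 0.03078 + 0.11205 + 0.030362 + 0.15120 = 0.324392 m ≈ 324 mm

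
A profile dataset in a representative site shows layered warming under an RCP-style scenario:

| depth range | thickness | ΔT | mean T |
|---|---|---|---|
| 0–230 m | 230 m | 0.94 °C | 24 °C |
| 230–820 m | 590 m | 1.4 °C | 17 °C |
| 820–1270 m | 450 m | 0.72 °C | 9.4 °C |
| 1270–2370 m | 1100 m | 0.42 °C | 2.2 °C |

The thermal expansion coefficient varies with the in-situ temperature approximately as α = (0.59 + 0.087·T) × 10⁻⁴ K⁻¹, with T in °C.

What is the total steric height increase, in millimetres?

Layer 1: α = (0.59 + 0.087×24)×10⁻⁴ = 2.678×10⁻⁴ K⁻¹
Layer 2: α = (0.59 + 0.087×17)×10⁻⁴ = 2.069×10⁻⁴ K⁻¹
Layer 3: α = (0.59 + 0.087×9.4)×10⁻⁴ = 1.4078×10⁻⁴ K⁻¹
Layer 4: α = (0.59 + 0.087×2.2)×10⁻⁴ = 0.7814×10⁻⁴ K⁻¹
Layer 1: 230 × 0.94 × 2.678×10⁻⁴ = 0.05789836 m
1.4 × 590 × 2.069×10⁻⁴ = 0.1708994 m
Layer 3: 450 × 0.72 × 1.4078×10⁻⁴ = 0.04561272 m
1100 × 0.7814×10⁻⁴ × 0.42 = 0.03610068 m
Δh = 0.05789836 + 0.1708994 + 0.04561272 + 0.03610068 = 0.31051116 m

about 311 mm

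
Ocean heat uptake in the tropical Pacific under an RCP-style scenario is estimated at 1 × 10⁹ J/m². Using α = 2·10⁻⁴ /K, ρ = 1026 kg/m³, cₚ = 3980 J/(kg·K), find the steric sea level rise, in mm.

Δh = αQ/(ρcₚ) = 2×10⁻⁴ × 1×10⁹ / (1026 × 3980) ≈ 0.048978 m

Δh = 49.0 mm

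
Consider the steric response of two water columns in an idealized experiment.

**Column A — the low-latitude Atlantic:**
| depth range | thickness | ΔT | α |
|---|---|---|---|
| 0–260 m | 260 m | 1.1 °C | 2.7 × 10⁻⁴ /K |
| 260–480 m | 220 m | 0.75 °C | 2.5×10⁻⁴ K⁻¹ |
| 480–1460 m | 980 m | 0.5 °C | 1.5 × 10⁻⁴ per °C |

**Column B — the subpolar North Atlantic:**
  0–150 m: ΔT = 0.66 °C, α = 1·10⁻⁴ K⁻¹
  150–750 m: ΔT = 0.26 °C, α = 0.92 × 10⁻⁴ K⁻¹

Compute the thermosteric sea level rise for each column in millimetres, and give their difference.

A 1.1 × 260 × 2.7×10⁻⁴ = 0.07722 m
A 0.75 × 220 × 2.5×10⁻⁴ = 0.04125 m
A 1.5×10⁻⁴ × 0.5 × 980 = 0.07350 m
A total: 0.19197 m
B Layer 1: 1×10⁻⁴ × 0.66 × 150 = 0.00990 m
B 600 × 0.26 × 0.92×10⁻⁴ = 0.014352 m
B total: 0.024252 m
Difference: 0.19197 − 0.024252 = 0.167718 m

Δh_A ≈ 192 mm, Δh_B ≈ 24.3 mm; difference ≈ 168 mm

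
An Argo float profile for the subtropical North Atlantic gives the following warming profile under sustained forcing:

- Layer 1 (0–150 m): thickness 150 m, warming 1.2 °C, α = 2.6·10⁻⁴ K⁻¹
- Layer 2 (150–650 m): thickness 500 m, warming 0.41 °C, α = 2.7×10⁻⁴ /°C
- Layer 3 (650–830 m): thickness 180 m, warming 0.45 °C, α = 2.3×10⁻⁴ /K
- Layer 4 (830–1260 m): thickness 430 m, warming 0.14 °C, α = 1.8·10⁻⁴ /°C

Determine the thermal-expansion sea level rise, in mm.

Layer 1: 1.2 × 2.6×10⁻⁴ × 150 = 0.04680 m
2.7×10⁻⁴ × 500 × 0.41 = 0.05535 m
650–830 m: 2.3×10⁻⁴ × 180 × 0.45 = 0.01863 m
830–1260 m: 0.14 × 430 × 1.8×10⁻⁴ = 0.010836 m
Δh = 0.04680 + 0.05535 + 0.01863 + 0.010836 = 0.131616 m ≈ 132 mm

Δh ≈ 132 mm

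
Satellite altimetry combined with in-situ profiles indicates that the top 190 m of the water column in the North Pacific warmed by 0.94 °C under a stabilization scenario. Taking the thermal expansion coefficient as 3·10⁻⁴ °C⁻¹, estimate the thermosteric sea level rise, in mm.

Δh = αΔT·H = 3×10⁻⁴ × 0.94 × 190 = 0.05358 m

Δh ≈ 53.6 mm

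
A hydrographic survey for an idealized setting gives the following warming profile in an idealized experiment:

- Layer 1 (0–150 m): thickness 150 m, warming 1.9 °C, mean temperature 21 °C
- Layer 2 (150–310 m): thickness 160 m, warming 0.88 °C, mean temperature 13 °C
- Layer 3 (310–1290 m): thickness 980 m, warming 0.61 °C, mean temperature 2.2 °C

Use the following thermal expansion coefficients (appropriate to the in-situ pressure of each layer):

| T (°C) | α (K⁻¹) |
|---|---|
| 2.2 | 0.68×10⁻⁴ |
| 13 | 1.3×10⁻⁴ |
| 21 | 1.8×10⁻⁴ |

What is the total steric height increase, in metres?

0.110 m

Layer 1 at 21 °C → α = 1.8×10⁻⁴ K⁻¹
Layer 2 at 13 °C → α = 1.3×10⁻⁴ K⁻¹
Layer 3 at 2.2 °C → α = 0.68×10⁻⁴ K⁻¹
Layer 1: 1.9 × 150 × 1.8×10⁻⁴ = 0.05130 m
150–310 m: 1.3×10⁻⁴ × 160 × 0.88 = 0.018304 m
980 × 0.68×10⁻⁴ × 0.61 = 0.0406504 m
Δh = 0.05130 + 0.018304 + 0.0406504 = 0.1102544 m ≈ 0.110 m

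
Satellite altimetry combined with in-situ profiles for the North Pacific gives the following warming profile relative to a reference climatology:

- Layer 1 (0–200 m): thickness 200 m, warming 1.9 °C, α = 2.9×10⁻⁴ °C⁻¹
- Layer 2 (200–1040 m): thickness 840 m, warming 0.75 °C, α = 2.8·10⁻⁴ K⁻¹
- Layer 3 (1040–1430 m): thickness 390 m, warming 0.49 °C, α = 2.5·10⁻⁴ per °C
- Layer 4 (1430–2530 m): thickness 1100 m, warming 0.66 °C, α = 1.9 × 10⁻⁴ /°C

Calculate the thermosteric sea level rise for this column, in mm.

472 mm

0–200 m: 200 × 2.9×10⁻⁴ × 1.9 = 0.11020 m
Layer 2: 0.75 × 2.8×10⁻⁴ × 840 = 0.17640 m
1040–1430 m: 390 × 0.49 × 2.5×10⁻⁴ = 0.047775 m
1430–2530 m: 1.9×10⁻⁴ × 0.66 × 1100 = 0.13794 m
Δh = 0.11020 + 0.17640 + 0.047775 + 0.13794 = 0.472315 m ≈ 472 mm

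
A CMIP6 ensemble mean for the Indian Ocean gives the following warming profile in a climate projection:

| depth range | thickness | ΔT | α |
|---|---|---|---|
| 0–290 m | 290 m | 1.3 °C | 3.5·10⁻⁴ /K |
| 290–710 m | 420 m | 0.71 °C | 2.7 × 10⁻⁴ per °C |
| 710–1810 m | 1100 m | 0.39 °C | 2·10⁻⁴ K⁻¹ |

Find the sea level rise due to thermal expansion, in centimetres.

Δh = 29.8 cm

3.5×10⁻⁴ × 290 × 1.3 = 0.13195 m
2.7×10⁻⁴ × 420 × 0.71 = 0.080514 m
2×10⁻⁴ × 0.39 × 1100 = 0.08580 m
Δh = 0.13195 + 0.080514 + 0.08580 = 0.298264 m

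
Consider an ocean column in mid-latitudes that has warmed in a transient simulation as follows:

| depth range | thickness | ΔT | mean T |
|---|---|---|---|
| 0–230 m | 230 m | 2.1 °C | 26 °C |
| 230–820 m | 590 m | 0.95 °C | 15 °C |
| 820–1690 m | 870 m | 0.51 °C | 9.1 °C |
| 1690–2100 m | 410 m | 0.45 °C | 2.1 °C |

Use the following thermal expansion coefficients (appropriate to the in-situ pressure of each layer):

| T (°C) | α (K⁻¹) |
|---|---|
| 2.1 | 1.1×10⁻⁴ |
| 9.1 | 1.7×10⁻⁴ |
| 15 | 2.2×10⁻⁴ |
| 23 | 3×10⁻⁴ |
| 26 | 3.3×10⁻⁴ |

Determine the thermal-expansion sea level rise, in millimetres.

378 mm of thermosteric rise

Layer 1 at 26 °C → α = 3.3×10⁻⁴ K⁻¹
Layer 2 at 15 °C → α = 2.2×10⁻⁴ K⁻¹
Layer 3 at 9.1 °C → α = 1.7×10⁻⁴ K⁻¹
Layer 4 at 2.1 °C → α = 1.1×10⁻⁴ K⁻¹
0–230 m: 230 × 3.3×10⁻⁴ × 2.1 = 0.15939 m
Layer 2: 2.2×10⁻⁴ × 590 × 0.95 = 0.12331 m
820–1690 m: 1.7×10⁻⁴ × 0.51 × 870 = 0.075429 m
1690–2100 m: 410 × 0.45 × 1.1×10⁻⁴ = 0.020295 m
Δh = 0.15939 + 0.12331 + 0.075429 + 0.020295 = 0.378424 m ≈ 378 mm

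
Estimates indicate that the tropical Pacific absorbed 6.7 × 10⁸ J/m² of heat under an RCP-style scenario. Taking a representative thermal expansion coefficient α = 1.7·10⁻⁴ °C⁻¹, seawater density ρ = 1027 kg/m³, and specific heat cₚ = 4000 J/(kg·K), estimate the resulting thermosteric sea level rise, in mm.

Δh ≈ 27.7 mm

Δh = αQ/(ρcₚ) = 1.7×10⁻⁴ × 6.7×10⁸ / (1027 × 4000) ≈ 0.027726 m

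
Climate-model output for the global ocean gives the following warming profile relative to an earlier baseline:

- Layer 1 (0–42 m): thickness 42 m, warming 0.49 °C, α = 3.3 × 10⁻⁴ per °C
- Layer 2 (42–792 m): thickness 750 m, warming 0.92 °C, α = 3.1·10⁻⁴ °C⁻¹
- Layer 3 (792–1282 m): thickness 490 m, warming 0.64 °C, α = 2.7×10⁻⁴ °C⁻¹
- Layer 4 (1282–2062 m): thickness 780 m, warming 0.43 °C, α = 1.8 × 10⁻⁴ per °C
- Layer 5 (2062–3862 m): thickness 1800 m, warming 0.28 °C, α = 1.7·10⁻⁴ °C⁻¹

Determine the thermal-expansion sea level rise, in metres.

0–42 m: 0.49 × 42 × 3.3×10⁻⁴ = 0.0067914 m
Layer 2: 0.92 × 3.1×10⁻⁴ × 750 = 0.21390 m
792–1282 m: 2.7×10⁻⁴ × 0.64 × 490 = 0.084672 m
1282–2062 m: 0.43 × 780 × 1.8×10⁻⁴ = 0.060372 m
2062–3862 m: 1800 × 1.7×10⁻⁴ × 0.28 = 0.08568 m
Δh = 0.0067914 + 0.21390 + 0.084672 + 0.060372 + 0.08568 = 0.4514154 m ≈ 0.451 m

Δh = 0.451 m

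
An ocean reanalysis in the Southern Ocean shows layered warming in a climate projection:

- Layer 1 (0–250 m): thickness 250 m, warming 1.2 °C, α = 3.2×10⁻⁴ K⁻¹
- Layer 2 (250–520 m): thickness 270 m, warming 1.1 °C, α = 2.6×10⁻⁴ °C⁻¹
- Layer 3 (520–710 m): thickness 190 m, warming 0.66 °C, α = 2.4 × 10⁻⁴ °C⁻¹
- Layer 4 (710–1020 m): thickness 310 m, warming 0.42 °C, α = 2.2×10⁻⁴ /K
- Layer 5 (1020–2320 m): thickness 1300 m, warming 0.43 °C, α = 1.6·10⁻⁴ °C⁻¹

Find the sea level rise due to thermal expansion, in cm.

Layer 1: 1.2 × 3.2×10⁻⁴ × 250 = 0.09600 m
Layer 2: 2.6×10⁻⁴ × 1.1 × 270 = 0.07722 m
520–710 m: 190 × 0.66 × 2.4×10⁻⁴ = 0.030096 m
710–1020 m: 2.2×10⁻⁴ × 0.42 × 310 = 0.028644 m
Layer 5: 1300 × 0.43 × 1.6×10⁻⁴ = 0.08944 m
Δh = 0.09600 + 0.07722 + 0.030096 + 0.028644 + 0.08944 = 0.32140 m ≈ 32 cm

Δh ≈ 32 cm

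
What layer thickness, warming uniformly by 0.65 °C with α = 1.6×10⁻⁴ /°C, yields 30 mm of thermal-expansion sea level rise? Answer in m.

H = Δh/(αΔT) = 0.03 / (1.6×10⁻⁴ × 0.65) ≈ 288.5 m

H ≈ 290 m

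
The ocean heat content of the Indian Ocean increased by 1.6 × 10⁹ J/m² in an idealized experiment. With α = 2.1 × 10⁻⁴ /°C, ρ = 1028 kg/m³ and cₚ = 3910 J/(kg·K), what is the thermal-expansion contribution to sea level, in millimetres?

Δh ≈ 84 mm

Δh = αQ/(ρcₚ) = 2.1×10⁻⁴ × 1.6×10⁹ / (1028 × 3910) ≈ 0.083593 m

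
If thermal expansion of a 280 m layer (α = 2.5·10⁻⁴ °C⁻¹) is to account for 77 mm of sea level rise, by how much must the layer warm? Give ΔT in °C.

ΔT = Δh/(αH) = 0.077 / (2.5×10⁻⁴ × 280) = 1.100 °C

about 1.1 °C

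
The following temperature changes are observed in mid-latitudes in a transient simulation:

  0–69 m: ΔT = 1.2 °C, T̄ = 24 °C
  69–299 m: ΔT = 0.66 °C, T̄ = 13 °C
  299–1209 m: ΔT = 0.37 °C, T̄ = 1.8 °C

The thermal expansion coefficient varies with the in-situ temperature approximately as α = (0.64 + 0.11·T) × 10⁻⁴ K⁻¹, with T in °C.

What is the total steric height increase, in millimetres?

Δh ≈ 86.8 mm

Layer 1: α = (0.64 + 0.11×24)×10⁻⁴ = 3.28×10⁻⁴ K⁻¹
Layer 2: α = (0.64 + 0.11×13)×10⁻⁴ = 2.07×10⁻⁴ K⁻¹
Layer 3: α = (0.64 + 0.11×1.8)×10⁻⁴ = 0.838×10⁻⁴ K⁻¹
0–69 m: 69 × 1.2 × 3.28×10⁻⁴ = 0.0271584 m
230 × 2.07×10⁻⁴ × 0.66 = 0.0314226 m
299–1209 m: 0.37 × 0.838×10⁻⁴ × 910 = 0.02821546 m
Δh = 0.0271584 + 0.0314226 + 0.02821546 = 0.08679646 m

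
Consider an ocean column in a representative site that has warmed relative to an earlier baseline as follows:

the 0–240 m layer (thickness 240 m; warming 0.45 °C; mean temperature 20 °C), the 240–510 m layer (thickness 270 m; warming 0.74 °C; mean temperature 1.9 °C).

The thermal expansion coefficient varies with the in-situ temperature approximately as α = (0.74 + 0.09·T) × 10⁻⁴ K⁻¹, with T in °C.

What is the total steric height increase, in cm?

Δh ≈ 4.6 cm

Layer 1: α = (0.74 + 0.09×20)×10⁻⁴ = 2.54×10⁻⁴ K⁻¹
Layer 2: α = (0.74 + 0.09×1.9)×10⁻⁴ = 0.911×10⁻⁴ K⁻¹
240 × 0.45 × 2.54×10⁻⁴ = 0.027432 m
0.911×10⁻⁴ × 270 × 0.74 = 0.01820178 m
Δh = 0.027432 + 0.01820178 = 0.04563378 m ≈ 4.6 cm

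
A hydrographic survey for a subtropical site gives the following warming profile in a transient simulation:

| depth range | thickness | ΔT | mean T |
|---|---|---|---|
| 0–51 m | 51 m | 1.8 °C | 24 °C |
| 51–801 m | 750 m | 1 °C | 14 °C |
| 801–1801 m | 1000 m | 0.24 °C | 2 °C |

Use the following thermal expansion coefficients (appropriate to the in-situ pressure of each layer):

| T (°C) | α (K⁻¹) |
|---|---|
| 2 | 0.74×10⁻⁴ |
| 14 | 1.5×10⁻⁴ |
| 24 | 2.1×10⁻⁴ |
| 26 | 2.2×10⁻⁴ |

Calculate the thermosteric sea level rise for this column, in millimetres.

Layer 1 at 24 °C → α = 2.1×10⁻⁴ K⁻¹
Layer 2 at 14 °C → α = 1.5×10⁻⁴ K⁻¹
Layer 3 at 2 °C → α = 0.74×10⁻⁴ K⁻¹
2.1×10⁻⁴ × 51 × 1.8 = 0.019278 m
Layer 2: 1.5×10⁻⁴ × 1 × 750 = 0.11250 m
801–1801 m: 0.24 × 0.74×10⁻⁴ × 1000 = 0.01776 m
Δh = 0.019278 + 0.11250 + 0.01776 = 0.149538 m ≈ 150 mm

Δh = 150 mm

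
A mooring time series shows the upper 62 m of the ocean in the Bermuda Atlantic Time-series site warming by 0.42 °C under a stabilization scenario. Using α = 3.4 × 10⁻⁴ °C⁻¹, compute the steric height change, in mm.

Δh ≈ 8.9 mm

Δh = αΔT·H = 3.4×10⁻⁴ × 0.42 × 62 = 0.0088536 m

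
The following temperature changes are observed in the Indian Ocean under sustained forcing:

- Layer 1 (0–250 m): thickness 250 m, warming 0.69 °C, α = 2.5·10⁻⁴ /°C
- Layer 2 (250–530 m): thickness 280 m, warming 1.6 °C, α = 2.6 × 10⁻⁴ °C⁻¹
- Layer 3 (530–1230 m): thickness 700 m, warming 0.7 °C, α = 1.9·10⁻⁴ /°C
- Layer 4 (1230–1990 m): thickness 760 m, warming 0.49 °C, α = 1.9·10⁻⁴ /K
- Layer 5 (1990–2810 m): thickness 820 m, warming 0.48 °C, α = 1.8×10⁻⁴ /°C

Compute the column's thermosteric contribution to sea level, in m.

250 × 0.69 × 2.5×10⁻⁴ = 0.043125 m
250–530 m: 280 × 1.6 × 2.6×10⁻⁴ = 0.11648 m
530–1230 m: 700 × 0.7 × 1.9×10⁻⁴ = 0.09310 m
1230–1990 m: 760 × 0.49 × 1.9×10⁻⁴ = 0.070756 m
1990–2810 m: 1.8×10⁻⁴ × 0.48 × 820 = 0.070848 m
Δh = 0.043125 + 0.11648 + 0.09310 + 0.070756 + 0.070848 = 0.394309 m

Δh ≈ 0.39 m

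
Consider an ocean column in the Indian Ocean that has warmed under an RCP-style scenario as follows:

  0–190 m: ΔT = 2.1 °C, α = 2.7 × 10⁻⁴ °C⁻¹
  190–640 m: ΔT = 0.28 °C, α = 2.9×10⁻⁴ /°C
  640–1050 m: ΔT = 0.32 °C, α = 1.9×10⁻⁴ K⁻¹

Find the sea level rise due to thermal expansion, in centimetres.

Δh ≈ 16.9 cm

2.1 × 2.7×10⁻⁴ × 190 = 0.10773 m
190–640 m: 2.9×10⁻⁴ × 0.28 × 450 = 0.03654 m
0.32 × 1.9×10⁻⁴ × 410 = 0.024928 m
Δh = 0.10773 + 0.03654 + 0.024928 = 0.169198 m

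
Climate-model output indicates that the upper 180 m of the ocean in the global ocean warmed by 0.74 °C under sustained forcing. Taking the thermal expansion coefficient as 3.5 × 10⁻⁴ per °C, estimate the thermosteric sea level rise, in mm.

Δh = αΔT·H = 3.5×10⁻⁴ × 0.74 × 180 = 0.04662 m

Δh = 47 mm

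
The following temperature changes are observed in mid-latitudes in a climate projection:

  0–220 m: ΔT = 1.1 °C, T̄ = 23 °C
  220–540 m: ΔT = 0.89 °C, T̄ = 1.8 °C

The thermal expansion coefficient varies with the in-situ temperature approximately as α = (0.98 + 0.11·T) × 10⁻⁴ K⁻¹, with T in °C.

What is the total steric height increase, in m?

Layer 1: α = (0.98 + 0.11×23)×10⁻⁴ = 3.51×10⁻⁴ K⁻¹
Layer 2: α = (0.98 + 0.11×1.8)×10⁻⁴ = 1.178×10⁻⁴ K⁻¹
220 × 1.1 × 3.51×10⁻⁴ = 0.084942 m
1.178×10⁻⁴ × 320 × 0.89 = 0.03354944 m
Δh = 0.084942 + 0.03354944 = 0.11849144 m ≈ 0.118 m

Δh ≈ 0.118 m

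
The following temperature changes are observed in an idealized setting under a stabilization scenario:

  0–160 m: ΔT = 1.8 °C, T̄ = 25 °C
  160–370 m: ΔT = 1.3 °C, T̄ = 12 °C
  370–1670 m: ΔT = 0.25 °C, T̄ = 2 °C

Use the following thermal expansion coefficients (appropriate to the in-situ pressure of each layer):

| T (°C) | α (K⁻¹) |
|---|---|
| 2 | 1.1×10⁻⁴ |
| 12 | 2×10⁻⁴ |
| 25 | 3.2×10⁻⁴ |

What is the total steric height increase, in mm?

Layer 1 at 25 °C → α = 3.2×10⁻⁴ K⁻¹
Layer 2 at 12 °C → α = 2×10⁻⁴ K⁻¹
Layer 3 at 2 °C → α = 1.1×10⁻⁴ K⁻¹
0–160 m: 160 × 1.8 × 3.2×10⁻⁴ = 0.09216 m
160–370 m: 210 × 1.3 × 2×10⁻⁴ = 0.05460 m
Layer 3: 1.1×10⁻⁴ × 1300 × 0.25 = 0.03575 m
Δh = 0.09216 + 0.05460 + 0.03575 = 0.18251 m ≈ 183 mm

183 mm of thermosteric rise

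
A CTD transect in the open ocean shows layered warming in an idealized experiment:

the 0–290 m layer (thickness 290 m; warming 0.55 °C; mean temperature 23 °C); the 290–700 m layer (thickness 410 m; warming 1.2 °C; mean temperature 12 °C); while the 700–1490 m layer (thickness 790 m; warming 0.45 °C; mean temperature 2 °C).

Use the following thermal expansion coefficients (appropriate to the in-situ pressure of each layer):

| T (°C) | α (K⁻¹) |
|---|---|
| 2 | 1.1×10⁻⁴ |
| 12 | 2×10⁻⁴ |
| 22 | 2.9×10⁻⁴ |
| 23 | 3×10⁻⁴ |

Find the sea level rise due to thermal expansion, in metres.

Layer 1 at 23 °C → α = 3×10⁻⁴ K⁻¹
Layer 2 at 12 °C → α = 2×10⁻⁴ K⁻¹
Layer 3 at 2 °C → α = 1.1×10⁻⁴ K⁻¹
0–290 m: 0.55 × 3×10⁻⁴ × 290 = 0.04785 m
2×10⁻⁴ × 1.2 × 410 = 0.09840 m
0.45 × 790 × 1.1×10⁻⁴ = 0.039105 m
Δh = 0.04785 + 0.09840 + 0.039105 = 0.185355 m ≈ 0.185 m

0.185 m of thermosteric rise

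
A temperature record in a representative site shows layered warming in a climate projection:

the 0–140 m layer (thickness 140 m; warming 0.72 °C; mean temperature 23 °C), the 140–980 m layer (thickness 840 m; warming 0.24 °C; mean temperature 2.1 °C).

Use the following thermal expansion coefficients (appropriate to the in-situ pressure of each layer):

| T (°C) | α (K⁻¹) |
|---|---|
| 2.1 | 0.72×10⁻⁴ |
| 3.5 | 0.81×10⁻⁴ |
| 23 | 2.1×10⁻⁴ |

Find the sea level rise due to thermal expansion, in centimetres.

3.6 cm of thermosteric rise

Layer 1 at 23 °C → α = 2.1×10⁻⁴ K⁻¹
Layer 2 at 2.1 °C → α = 0.72×10⁻⁴ K⁻¹
0.72 × 140 × 2.1×10⁻⁴ = 0.021168 m
Layer 2: 0.72×10⁻⁴ × 0.24 × 840 = 0.0145152 m
Δh = 0.021168 + 0.0145152 = 0.0356832 m ≈ 3.6 cm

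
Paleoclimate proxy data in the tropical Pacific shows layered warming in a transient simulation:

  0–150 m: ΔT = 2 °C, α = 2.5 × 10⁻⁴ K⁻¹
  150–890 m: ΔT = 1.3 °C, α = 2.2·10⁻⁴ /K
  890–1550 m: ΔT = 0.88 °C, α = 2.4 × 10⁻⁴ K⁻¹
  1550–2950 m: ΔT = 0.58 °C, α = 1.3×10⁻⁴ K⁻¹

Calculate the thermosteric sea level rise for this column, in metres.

0–150 m: 2 × 150 × 2.5×10⁻⁴ = 0.07500 m
740 × 2.2×10⁻⁴ × 1.3 = 0.21164 m
Layer 3: 660 × 2.4×10⁻⁴ × 0.88 = 0.139392 m
0.58 × 1.3×10⁻⁴ × 1400 = 0.10556 m
Δh = 0.07500 + 0.21164 + 0.139392 + 0.10556 = 0.531592 m ≈ 0.532 m

0.532 m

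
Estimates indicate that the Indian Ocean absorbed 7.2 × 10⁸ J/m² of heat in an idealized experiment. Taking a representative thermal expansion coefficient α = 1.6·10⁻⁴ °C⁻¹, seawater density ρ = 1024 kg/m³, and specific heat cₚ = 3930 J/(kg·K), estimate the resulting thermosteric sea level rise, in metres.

0.0286 m of thermosteric rise

Δh = αQ/(ρcₚ) = 1.6×10⁻⁴ × 7.2×10⁸ / (1024 × 3930) ≈ 0.028626 m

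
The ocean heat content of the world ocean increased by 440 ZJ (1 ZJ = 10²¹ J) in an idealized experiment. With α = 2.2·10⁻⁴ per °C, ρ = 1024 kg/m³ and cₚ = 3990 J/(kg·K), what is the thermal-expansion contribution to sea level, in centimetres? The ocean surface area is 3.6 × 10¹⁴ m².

6.58 cm

Per unit area: Q = 440×10²¹ / (3.6×10¹⁴) ≈ 1.222×10⁹ J/m²
Δh = αQ/(ρcₚ) = 2.2×10⁻⁴ × 1.222×10⁹ / (1024 × 3990) ≈ 0.065799 m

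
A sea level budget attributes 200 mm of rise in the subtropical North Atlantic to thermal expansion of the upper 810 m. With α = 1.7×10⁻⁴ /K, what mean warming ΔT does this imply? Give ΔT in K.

ΔT = Δh/(αH) = 0.2 / (1.7×10⁻⁴ × 810) ≈ 1.452 K

about 1.45 K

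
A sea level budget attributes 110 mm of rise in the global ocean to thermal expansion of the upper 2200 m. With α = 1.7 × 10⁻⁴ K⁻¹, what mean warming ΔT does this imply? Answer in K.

ΔT = Δh/(αH) = 0.11 / (1.7×10⁻⁴ × 2200) ≈ 0.2941 K

0.294 K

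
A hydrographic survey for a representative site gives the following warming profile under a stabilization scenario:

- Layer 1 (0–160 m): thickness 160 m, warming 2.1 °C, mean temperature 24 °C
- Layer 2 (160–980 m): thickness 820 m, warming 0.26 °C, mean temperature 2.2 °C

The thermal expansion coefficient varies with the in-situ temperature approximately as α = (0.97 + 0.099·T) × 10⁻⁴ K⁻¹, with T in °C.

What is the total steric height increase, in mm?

Δh = 140 mm

Layer 1: α = (0.97 + 0.099×24)×10⁻⁴ = 3.346×10⁻⁴ K⁻¹
Layer 2: α = (0.97 + 0.099×2.2)×10⁻⁴ = 1.1878×10⁻⁴ K⁻¹
Layer 1: 3.346×10⁻⁴ × 160 × 2.1 = 0.1124256 m
1.1878×10⁻⁴ × 820 × 0.26 = 0.025323896 m
Δh = 0.1124256 + 0.025323896 = 0.137749496 m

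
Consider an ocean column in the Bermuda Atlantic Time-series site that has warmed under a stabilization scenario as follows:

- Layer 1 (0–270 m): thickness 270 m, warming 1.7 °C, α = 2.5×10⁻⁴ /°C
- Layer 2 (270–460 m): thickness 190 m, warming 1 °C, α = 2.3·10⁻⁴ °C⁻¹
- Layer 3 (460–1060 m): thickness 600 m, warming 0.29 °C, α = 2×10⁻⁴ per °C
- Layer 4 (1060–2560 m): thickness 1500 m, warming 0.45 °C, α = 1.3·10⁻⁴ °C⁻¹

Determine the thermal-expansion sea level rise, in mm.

Δh = 281 mm

0–270 m: 1.7 × 270 × 2.5×10⁻⁴ = 0.11475 m
270–460 m: 2.3×10⁻⁴ × 190 × 1 = 0.04370 m
460–1060 m: 2×10⁻⁴ × 0.29 × 600 = 0.03480 m
1060–2560 m: 1.3×10⁻⁴ × 0.45 × 1500 = 0.08775 m
Δh = 0.11475 + 0.04370 + 0.03480 + 0.08775 = 0.28100 m ≈ 281 mm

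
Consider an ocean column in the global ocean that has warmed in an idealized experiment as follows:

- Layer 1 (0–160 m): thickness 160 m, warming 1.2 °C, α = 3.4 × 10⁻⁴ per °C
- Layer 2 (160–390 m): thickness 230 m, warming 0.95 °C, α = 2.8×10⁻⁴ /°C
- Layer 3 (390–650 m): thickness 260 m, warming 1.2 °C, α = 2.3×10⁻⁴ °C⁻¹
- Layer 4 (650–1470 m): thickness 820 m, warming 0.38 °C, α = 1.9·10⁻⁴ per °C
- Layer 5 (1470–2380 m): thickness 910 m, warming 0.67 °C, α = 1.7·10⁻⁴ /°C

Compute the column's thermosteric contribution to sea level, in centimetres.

Layer 1: 3.4×10⁻⁴ × 1.2 × 160 = 0.06528 m
2.8×10⁻⁴ × 230 × 0.95 = 0.06118 m
Layer 3: 260 × 2.3×10⁻⁴ × 1.2 = 0.07176 m
Layer 4: 0.38 × 1.9×10⁻⁴ × 820 = 0.059204 m
Layer 5: 910 × 0.67 × 1.7×10⁻⁴ = 0.103649 m
Δh = 0.06528 + 0.06118 + 0.07176 + 0.059204 + 0.103649 = 0.361073 m

36.1 cm of thermosteric rise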